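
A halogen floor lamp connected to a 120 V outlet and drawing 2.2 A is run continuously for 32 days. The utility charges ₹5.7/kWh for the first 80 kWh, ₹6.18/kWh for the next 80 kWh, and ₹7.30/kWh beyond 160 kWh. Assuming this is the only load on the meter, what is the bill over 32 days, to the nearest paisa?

Power = 2.2 A × 120 V = 264 W = 0.264 kW
Runtime = 24 h × 32 = 768 h
Energy = 0.264 kW × 768 h = 202.752 kWh
Tier 1 (0–80 kWh): 80 × ₹5.7 = ₹456
Tier 2 (80–160 kWh): 80 × ₹6.18 = ₹494.4
Above 160 kWh: 42.752 × ₹7.30 = ₹312.0896
Bill = ₹1262.49

₹1262.49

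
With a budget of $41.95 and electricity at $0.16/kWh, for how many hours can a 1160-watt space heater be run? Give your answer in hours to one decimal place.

Energy available = $41.95 ÷ $0.16/kWh = 262.1875 kWh
Hours = 262.1875 kWh ÷ 1.16 kW = 226.0 h

226.0 h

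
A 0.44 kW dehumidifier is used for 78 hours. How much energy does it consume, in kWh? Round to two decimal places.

34.32 kWh

Energy = 0.44 kW × 78 h = 34.32 kWh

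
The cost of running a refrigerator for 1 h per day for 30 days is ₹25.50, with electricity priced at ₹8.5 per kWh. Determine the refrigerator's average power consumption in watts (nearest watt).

100 W

Energy = ₹25.50 ÷ ₹8.5/kWh = 3 kWh
Runtime = 1 h/day × 30 days = 30 h
Power = 3 kWh ÷ 30 h = 0.1 kW = 100 W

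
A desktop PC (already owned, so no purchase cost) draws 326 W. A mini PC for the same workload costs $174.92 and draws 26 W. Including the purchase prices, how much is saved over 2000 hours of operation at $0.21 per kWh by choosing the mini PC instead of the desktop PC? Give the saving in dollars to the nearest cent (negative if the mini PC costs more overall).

-$48.92

desktop PC: $0.00 + (326/1000) kW × 2000 h × $0.21 = $0.00 + $136.92 = $136.92
mini PC: $174.92 + (26/1000) kW × 2000 h × $0.21 = $174.92 + $10.92 = $185.84
Saving = $136.92 − $185.84 = −$48.92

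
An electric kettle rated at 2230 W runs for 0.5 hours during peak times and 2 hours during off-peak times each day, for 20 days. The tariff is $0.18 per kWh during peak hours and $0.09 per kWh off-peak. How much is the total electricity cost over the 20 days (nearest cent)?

$12.04

Peak energy = 2.23 kW × 0.5 h × 20 = 22.3 kWh
Off-peak energy = 2.23 kW × 2 h × 20 = 89.2 kWh
Cost = 22.3 × $0.18 + 89.2 × $0.09 = $4.014 + $8.028 = $12.04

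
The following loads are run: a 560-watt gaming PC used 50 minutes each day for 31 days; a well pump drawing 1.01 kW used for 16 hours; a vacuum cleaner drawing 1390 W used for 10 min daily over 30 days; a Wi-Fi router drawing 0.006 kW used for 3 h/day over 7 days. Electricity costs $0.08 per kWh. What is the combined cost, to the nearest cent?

$3.02

gaming PC: Runtime = 50 min × 31 = 1550 min = 25.833333… h
gaming PC: 0.56 kW × 25.833333… h = 14.466666… kWh
well pump: 1.01 kW × 16 h = 16.16 kWh
vacuum cleaner: Runtime = 10 min × 30 = 300 min = 5 h
vacuum cleaner: 1.39 kW × 5 h = 6.95 kWh
Wi-Fi router: Runtime = 3 h/day × 7 days = 21 h
Wi-Fi router: 0.006 kW × 21 h = 0.126 kWh
Total energy = 37.702666… kWh
Cost = 37.702666… × $0.08 = $3.02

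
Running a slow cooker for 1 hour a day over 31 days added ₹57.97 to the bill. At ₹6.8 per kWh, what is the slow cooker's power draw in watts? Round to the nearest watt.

275 W

Energy = ₹57.97 ÷ ₹6.8/kWh = 8.525 kWh
Runtime = 1 h/day × 31 days = 31 h
Power = 8.525 kWh ÷ 31 h = 0.275 kW = 275 W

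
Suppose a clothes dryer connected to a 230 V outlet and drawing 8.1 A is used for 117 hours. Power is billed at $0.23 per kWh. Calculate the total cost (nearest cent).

$50.13

Power = 8.1 A × 230 V = 1863 W = 1.863 kW
Energy = 1.863 kW × 117 h = 217.971 kWh
Cost = 217.971 kWh × $0.23/kWh = $50.13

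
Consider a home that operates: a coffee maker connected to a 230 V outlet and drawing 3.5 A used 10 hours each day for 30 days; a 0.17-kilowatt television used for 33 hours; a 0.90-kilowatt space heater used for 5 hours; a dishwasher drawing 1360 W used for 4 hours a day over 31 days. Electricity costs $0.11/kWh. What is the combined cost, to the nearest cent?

$46.23

coffee maker: Power = 3.5 A × 230 V = 805 W = 0.805 kW
coffee maker: Runtime = 10 h/day × 30 days = 300 h
coffee maker: 0.805 kW × 300 h = 241.5 kWh
television: 0.17 kW × 33 h = 5.61 kWh
space heater: 0.9 kW × 5 h = 4.5 kWh
dishwasher: Runtime = 4 h/day × 31 days = 124 h
dishwasher: 1.36 kW × 124 h = 168.64 kWh
Total energy = 420.25 kWh
Cost = 420.25 × $0.11 = $46.23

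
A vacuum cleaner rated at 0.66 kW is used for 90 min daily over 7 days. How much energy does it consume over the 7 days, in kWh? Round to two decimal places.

6.93 kWh

Runtime = 90 min × 7 = 630 min = 10.5 h
Energy = 0.66 kW × 10.5 h = 6.93 kWh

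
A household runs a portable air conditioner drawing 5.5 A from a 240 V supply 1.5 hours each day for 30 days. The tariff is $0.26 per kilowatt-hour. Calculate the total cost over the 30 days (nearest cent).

Power = 5.5 A × 240 V = 1320 W = 1.32 kW
Runtime = 1.5 h/day × 30 days = 45 h
Energy = 1.32 kW × 45 h = 59.4 kWh
Cost = 59.4 kWh × $0.26/kWh = $15.44

$15.44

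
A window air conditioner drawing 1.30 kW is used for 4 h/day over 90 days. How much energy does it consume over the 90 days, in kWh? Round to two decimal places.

Runtime = 4 h/day × 90 days = 360 h
Energy = 1.3 kW × 360 h = 468 kWh

468.00 kWh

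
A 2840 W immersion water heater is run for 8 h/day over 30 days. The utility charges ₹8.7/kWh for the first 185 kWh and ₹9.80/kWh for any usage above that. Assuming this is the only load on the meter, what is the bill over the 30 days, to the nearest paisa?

₹6476.18

Runtime = 8 h/day × 30 days = 240 h
Energy = 2.84 kW × 240 h = 681.6 kWh
Tier 1 (0–185 kWh): 185 × ₹8.7 = ₹1609.5
Above 185 kWh: 496.6 × ₹9.80 = ₹4866.68
Bill = ₹6476.18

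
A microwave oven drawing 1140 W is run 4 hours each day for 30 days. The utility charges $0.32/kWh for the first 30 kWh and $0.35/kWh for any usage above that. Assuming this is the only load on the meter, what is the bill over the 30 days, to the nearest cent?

$46.98

Runtime = 4 h/day × 30 days = 120 h
Energy = 1.14 kW × 120 h = 136.8 kWh
Tier 1 (0–30 kWh): 30 × $0.32 = $9.6
Above 30 kWh: 106.8 × $0.35 = $37.38
Bill = $46.98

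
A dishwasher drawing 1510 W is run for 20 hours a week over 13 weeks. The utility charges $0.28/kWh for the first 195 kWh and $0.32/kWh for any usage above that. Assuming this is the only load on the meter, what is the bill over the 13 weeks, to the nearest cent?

$117.83

Runtime = 20 h/week × 13 weeks = 260 h
Energy = 1.51 kW × 260 h = 392.6 kWh
Tier 1 (0–195 kWh): 195 × $0.28 = $54.6
Above 195 kWh: 197.6 × $0.32 = $63.232
Bill = $117.83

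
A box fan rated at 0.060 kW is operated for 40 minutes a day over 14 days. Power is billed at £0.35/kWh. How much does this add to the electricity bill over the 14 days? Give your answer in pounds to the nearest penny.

Runtime = 40 min × 14 = 560 min = 9.333333… h
Energy = 0.06 kW × 9.333333… h = 0.56 kWh
Cost = 0.56 kWh × £0.35/kWh = £0.20

£0.20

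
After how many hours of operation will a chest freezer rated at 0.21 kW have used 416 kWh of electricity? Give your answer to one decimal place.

1981.0 h

Hours = 416 kWh ÷ 0.21 kW = 1981.0 h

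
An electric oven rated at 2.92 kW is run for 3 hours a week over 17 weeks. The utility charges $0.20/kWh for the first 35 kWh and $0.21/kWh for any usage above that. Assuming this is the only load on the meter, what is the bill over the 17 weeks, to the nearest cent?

$30.92

Runtime = 3 h/week × 17 weeks = 51 h
Energy = 2.92 kW × 51 h = 148.92 kWh
Tier 1 (0–35 kWh): 35 × $0.20 = $7
Above 35 kWh: 113.92 × $0.21 = $23.9232
Bill = $30.92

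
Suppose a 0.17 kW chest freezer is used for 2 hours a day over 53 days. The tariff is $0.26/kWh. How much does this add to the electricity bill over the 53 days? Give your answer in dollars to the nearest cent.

Runtime = 2 h/day × 53 days = 106 h
Energy = 0.17 kW × 106 h = 18.02 kWh
Cost = 18.02 kWh × $0.26/kWh = $4.69

$4.69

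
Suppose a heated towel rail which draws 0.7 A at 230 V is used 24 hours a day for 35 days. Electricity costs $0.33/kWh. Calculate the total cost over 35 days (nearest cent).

$44.63

Power = 0.7 A × 230 V = 161 W = 0.161 kW
Runtime = 24 h × 35 = 840 h
Energy = 0.161 kW × 840 h = 135.24 kWh
Cost = 135.24 kWh × $0.33/kWh = $44.63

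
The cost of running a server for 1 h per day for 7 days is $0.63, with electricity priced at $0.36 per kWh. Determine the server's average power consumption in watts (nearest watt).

Energy = $0.63 ÷ $0.36/kWh = 1.75 kWh
Runtime = 1 h/day × 7 days = 7 h
Power = 1.75 kWh ÷ 7 h = 0.25 kW = 250 W

250 W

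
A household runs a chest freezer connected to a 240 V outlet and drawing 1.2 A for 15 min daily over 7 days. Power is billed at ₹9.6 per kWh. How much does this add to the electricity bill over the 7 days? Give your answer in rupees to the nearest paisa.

₹4.84

Power = 1.2 A × 240 V = 288 W = 0.288 kW
Runtime = 15 min × 7 = 105 min = 1.75 h
Energy = 0.288 kW × 1.75 h = 0.504 kWh
Cost = 0.504 kWh × ₹9.6/kWh = ₹4.84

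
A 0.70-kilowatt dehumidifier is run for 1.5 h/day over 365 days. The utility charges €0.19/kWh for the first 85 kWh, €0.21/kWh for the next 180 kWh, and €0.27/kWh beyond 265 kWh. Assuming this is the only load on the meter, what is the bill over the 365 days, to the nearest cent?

Runtime = 1.5 h/day × 365 days = 547.5 h
Energy = 0.7 kW × 547.5 h = 383.25 kWh
Tier 1 (0–85 kWh): 85 × €0.19 = €16.15
Tier 2 (85–265 kWh): 180 × €0.21 = €37.8
Above 265 kWh: 118.25 × €0.27 = €31.9275
Bill = €85.88

€85.88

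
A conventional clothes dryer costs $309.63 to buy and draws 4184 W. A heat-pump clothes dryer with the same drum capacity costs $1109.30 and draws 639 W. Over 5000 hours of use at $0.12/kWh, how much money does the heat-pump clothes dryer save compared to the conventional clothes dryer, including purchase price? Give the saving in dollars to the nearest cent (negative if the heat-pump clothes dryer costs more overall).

$1327.33

conventional clothes dryer: $309.63 + (4184/1000) kW × 5000 h × $0.12 = $309.63 + $2510.4 = $2820.03
heat-pump clothes dryer: $1109.30 + (639/1000) kW × 5000 h × $0.12 = $1109.30 + $383.4 = $1492.7
Saving = $2820.03 − $1492.7 = $1327.33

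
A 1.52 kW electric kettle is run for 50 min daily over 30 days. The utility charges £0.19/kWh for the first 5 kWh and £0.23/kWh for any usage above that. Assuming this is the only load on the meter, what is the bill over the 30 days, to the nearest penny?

Runtime = 50 min × 30 = 1500 min = 25 h
Energy = 1.52 kW × 25 h = 38 kWh
Tier 1 (0–5 kWh): 5 × £0.19 = £0.95
Above 5 kWh: 33 × £0.23 = £7.59
Bill = £8.54

£8.54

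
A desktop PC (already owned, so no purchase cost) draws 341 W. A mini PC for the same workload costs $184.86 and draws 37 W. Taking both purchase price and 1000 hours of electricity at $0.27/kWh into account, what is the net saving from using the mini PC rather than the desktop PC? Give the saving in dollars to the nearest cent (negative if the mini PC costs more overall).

desktop PC: $0.00 + (341/1000) kW × 1000 h × $0.27 = $0.00 + $92.07 = $92.07
mini PC: $184.86 + (37/1000) kW × 1000 h × $0.27 = $184.86 + $9.99 = $194.85
Saving = $92.07 − $194.85 = −$102.78

-$102.78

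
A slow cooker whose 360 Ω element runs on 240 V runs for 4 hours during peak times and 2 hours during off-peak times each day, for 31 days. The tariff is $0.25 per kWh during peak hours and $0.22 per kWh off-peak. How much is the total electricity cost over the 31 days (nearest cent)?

$7.14

Power = V²/R = 240²/360 = 160 W = 0.16 kW
Peak energy = 0.16 kW × 4 h × 31 = 19.84 kWh
Off-peak energy = 0.16 kW × 2 h × 31 = 9.92 kWh
Cost = 19.84 × $0.25 + 9.92 × $0.22 = $4.96 + $2.1824 = $7.14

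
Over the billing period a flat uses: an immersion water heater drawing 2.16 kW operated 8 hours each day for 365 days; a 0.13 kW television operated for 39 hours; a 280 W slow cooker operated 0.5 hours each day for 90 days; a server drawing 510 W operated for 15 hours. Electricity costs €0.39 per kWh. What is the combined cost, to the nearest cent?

€2469.68

immersion water heater: Runtime = 8 h/day × 365 days = 2920 h
immersion water heater: 2.16 kW × 2920 h = 6307.2 kWh
television: 0.13 kW × 39 h = 5.07 kWh
slow cooker: Runtime = 0.5 h/day × 90 days = 45 h
slow cooker: 0.28 kW × 45 h = 12.6 kWh
server: 0.51 kW × 15 h = 7.65 kWh
Total energy = 6332.52 kWh
Cost = 6332.52 × €0.39 = €2469.68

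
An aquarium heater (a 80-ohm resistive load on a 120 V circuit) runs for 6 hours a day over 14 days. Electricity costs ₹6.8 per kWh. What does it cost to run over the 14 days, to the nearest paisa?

Power = V²/R = 120²/80 = 180 W = 0.18 kW
Runtime = 6 h/day × 14 days = 84 h
Energy = 0.18 kW × 84 h = 15.12 kWh
Cost = 15.12 kWh × ₹6.8/kWh = ₹102.82

₹102.82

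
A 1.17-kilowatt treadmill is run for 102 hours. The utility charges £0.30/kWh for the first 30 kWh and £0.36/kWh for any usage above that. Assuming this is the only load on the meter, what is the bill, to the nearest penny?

Energy = 1.17 kW × 102 h = 119.34 kWh
Tier 1 (0–30 kWh): 30 × £0.30 = £9
Above 30 kWh: 89.34 × £0.36 = £32.1624
Bill = £41.16

£41.16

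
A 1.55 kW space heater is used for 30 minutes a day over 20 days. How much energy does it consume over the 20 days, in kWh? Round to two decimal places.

15.50 kWh

Runtime = 30 min × 20 = 600 min = 10 h
Energy = 1.55 kW × 10 h = 15.5 kWh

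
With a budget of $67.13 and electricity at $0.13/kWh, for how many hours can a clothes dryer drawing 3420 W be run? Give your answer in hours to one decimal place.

151.0 h

Energy available = $67.13 ÷ $0.13/kWh = 516.3846 kWh
Hours = 516.3846 kWh ÷ 3.42 kW = 151.0 h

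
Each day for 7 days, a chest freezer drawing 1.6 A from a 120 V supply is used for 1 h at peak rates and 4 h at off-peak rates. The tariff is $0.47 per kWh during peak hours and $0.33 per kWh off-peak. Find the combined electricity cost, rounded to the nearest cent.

Power = 1.6 A × 120 V = 192 W = 0.192 kW
Peak energy = 0.192 kW × 1 h × 7 = 1.344 kWh
Off-peak energy = 0.192 kW × 4 h × 7 = 5.376 kWh
Cost = 1.344 × $0.47 + 5.376 × $0.33 = $0.63168 + $1.77408 = $2.41

$2.41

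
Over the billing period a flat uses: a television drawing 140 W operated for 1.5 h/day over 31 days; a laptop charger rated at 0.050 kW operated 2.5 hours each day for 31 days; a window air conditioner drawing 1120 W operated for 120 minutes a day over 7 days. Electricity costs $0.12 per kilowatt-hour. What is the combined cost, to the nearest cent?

$3.13

television: Runtime = 1.5 h/day × 31 days = 46.5 h
television: 0.14 kW × 46.5 h = 6.51 kWh
laptop charger: Runtime = 2.5 h/day × 31 days = 77.5 h
laptop charger: 0.05 kW × 77.5 h = 3.875 kWh
window air conditioner: Runtime = 120 min × 7 = 840 min = 14 h
window air conditioner: 1.12 kW × 14 h = 15.68 kWh
Total energy = 26.065 kWh
Cost = 26.065 × $0.12 = $3.13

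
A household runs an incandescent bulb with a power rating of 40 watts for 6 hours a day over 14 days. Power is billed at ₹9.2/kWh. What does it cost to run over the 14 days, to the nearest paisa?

₹30.91

Runtime = 6 h/day × 14 days = 84 h
Energy = 0.04 kW × 84 h = 3.36 kWh
Cost = 3.36 kWh × ₹9.2/kWh = ₹30.91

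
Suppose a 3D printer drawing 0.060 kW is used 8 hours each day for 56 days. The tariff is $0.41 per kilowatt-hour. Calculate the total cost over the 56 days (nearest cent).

Runtime = 8 h/day × 56 days = 448 h
Energy = 0.06 kW × 448 h = 26.88 kWh
Cost = 26.88 kWh × $0.41/kWh = $11.02

$11.02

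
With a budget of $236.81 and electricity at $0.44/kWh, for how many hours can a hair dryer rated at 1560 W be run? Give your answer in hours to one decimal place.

Energy available = $236.81 ÷ $0.44/kWh = 538.2045 kWh
Hours = 538.2045 kWh ÷ 1.56 kW = 345.0 h

345.0 h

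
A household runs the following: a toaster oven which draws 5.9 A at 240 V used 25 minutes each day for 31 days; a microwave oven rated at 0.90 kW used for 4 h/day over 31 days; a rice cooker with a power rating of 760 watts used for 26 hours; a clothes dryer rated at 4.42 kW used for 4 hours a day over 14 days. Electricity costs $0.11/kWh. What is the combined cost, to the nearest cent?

$43.69

toaster oven: Power = 5.9 A × 240 V = 1416 W = 1.416 kW
toaster oven: Runtime = 25 min × 31 = 775 min = 12.916666… h
toaster oven: 1.416 kW × 12.916666… h = 18.29 kWh
microwave oven: Runtime = 4 h/day × 31 days = 124 h
microwave oven: 0.9 kW × 124 h = 111.6 kWh
rice cooker: 0.76 kW × 26 h = 19.76 kWh
clothes dryer: Runtime = 4 h/day × 14 days = 56 h
clothes dryer: 4.42 kW × 56 h = 247.52 kWh
Total energy = 397.17 kWh
Cost = 397.17 × $0.11 = $43.69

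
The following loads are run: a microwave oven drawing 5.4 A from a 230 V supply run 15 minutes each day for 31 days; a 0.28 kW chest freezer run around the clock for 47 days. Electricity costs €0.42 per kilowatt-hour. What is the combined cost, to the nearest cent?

microwave oven: Power = 5.4 A × 230 V = 1242 W = 1.242 kW
microwave oven: Runtime = 15 min × 31 = 465 min = 7.75 h
microwave oven: 1.242 kW × 7.75 h = 9.6255 kWh
chest freezer: Runtime = 24 h × 47 = 1128 h
chest freezer: 0.28 kW × 1128 h = 315.84 kWh
Total energy = 325.4655 kWh
Cost = 325.4655 × €0.42 = €136.70

€136.70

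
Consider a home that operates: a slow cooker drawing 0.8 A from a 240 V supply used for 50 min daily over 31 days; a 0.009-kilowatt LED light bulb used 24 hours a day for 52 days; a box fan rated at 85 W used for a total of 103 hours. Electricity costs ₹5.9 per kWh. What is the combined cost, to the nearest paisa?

slow cooker: Power = 0.8 A × 240 V = 192 W = 0.192 kW
slow cooker: Runtime = 50 min × 31 = 1550 min = 25.833333… h
slow cooker: 0.192 kW × 25.833333… h = 4.96 kWh
LED light bulb: Runtime = 24 h × 52 = 1248 h
LED light bulb: 0.009 kW × 1248 h = 11.232 kWh
box fan: 0.085 kW × 103 h = 8.755 kWh
Total energy = 24.947 kWh
Cost = 24.947 × ₹5.9 = ₹147.19

₹147.19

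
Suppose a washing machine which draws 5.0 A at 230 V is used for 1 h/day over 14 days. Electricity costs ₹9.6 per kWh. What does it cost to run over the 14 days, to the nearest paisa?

Power = 5.0 A × 230 V = 1150 W = 1.15 kW
Runtime = 1 h/day × 14 days = 14 h
Energy = 1.15 kW × 14 h = 16.1 kWh
Cost = 16.1 kWh × ₹9.6/kWh = ₹154.56

₹154.56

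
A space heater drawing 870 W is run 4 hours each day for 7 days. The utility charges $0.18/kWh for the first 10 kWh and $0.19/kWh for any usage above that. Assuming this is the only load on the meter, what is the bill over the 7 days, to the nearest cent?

Runtime = 4 h/day × 7 days = 28 h
Energy = 0.87 kW × 28 h = 24.36 kWh
Tier 1 (0–10 kWh): 10 × $0.18 = $1.8
Above 10 kWh: 14.36 × $0.19 = $2.7284
Bill = $4.53

$4.53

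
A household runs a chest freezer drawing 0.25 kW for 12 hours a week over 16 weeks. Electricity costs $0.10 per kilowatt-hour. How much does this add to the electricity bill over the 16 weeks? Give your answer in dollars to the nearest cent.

$4.80

Runtime = 12 h/week × 16 weeks = 192 h
Energy = 0.25 kW × 192 h = 48 kWh
Cost = 48 kWh × $0.10/kWh = $4.80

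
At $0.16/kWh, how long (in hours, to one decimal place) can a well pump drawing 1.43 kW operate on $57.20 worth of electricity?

Energy available = $57.20 ÷ $0.16/kWh = 357.5 kWh
Hours = 357.5 kWh ÷ 1.43 kW = 250.0 h

250.0 h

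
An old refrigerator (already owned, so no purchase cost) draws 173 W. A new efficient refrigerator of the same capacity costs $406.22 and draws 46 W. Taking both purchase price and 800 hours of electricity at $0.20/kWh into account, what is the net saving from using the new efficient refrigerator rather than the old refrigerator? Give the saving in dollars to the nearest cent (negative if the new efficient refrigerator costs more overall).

-$385.90

old refrigerator: $0.00 + (173/1000) kW × 800 h × $0.20 = $0.00 + $27.68 = $27.68
new efficient refrigerator: $406.22 + (46/1000) kW × 800 h × $0.20 = $406.22 + $7.36 = $413.58
Saving = $27.68 − $413.58 = −$385.9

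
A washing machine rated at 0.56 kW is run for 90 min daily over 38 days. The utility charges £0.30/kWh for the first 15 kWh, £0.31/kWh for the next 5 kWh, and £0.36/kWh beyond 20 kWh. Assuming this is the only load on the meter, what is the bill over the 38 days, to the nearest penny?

£10.34

Runtime = 90 min × 38 = 3420 min = 57 h
Energy = 0.56 kW × 57 h = 31.92 kWh
Tier 1 (0–15 kWh): 15 × £0.30 = £4.5
Tier 2 (15–20 kWh): 5 × £0.31 = £1.55
Above 20 kWh: 11.92 × £0.36 = £4.2912
Bill = £10.34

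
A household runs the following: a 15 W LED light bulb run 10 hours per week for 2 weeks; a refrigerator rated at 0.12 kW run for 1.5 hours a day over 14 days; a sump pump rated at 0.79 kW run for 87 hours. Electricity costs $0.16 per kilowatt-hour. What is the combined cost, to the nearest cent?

$11.45

LED light bulb: Runtime = 10 h/week × 2 weeks = 20 h
LED light bulb: 0.015 kW × 20 h = 0.3 kWh
refrigerator: Runtime = 1.5 h/day × 14 days = 21 h
refrigerator: 0.12 kW × 21 h = 2.52 kWh
sump pump: 0.79 kW × 87 h = 68.73 kWh
Total energy = 71.55 kWh
Cost = 71.55 × $0.16 = $11.45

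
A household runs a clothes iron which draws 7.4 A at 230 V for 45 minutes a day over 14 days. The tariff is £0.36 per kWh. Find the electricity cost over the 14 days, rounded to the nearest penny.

Power = 7.4 A × 230 V = 1702 W = 1.702 kW
Runtime = 45 min × 14 = 630 min = 10.5 h
Energy = 1.702 kW × 10.5 h = 17.871 kWh
Cost = 17.871 kWh × £0.36/kWh = £6.43

£6.43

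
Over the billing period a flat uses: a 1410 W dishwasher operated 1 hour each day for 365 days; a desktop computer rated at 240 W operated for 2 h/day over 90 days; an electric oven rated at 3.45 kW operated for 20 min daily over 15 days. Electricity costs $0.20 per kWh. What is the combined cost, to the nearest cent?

dishwasher: Runtime = 1 h/day × 365 days = 365 h
dishwasher: 1.41 kW × 365 h = 514.65 kWh
desktop computer: Runtime = 2 h/day × 90 days = 180 h
desktop computer: 0.24 kW × 180 h = 43.2 kWh
electric oven: Runtime = 20 min × 15 = 300 min = 5 h
electric oven: 3.45 kW × 5 h = 17.25 kWh
Total energy = 575.1 kWh
Cost = 575.1 × $0.20 = $115.02

$115.02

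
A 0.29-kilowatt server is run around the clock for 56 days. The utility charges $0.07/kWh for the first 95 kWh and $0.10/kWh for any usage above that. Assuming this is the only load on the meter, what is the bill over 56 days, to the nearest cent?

Runtime = 24 h × 56 = 1344 h
Energy = 0.29 kW × 1344 h = 389.76 kWh
Tier 1 (0–95 kWh): 95 × $0.07 = $6.65
Above 95 kWh: 294.76 × $0.10 = $29.476
Bill = $36.13

$36.13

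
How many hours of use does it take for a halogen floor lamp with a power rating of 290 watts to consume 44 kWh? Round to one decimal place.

151.7 h

Hours = 44 kWh ÷ 0.29 kW = 151.7 h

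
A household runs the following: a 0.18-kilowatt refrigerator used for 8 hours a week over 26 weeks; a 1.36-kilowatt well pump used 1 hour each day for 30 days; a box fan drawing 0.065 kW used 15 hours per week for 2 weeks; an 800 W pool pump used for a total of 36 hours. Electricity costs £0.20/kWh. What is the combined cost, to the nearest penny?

refrigerator: Runtime = 8 h/week × 26 weeks = 208 h
refrigerator: 0.18 kW × 208 h = 37.44 kWh
well pump: Runtime = 1 h/day × 30 days = 30 h
well pump: 1.36 kW × 30 h = 40.8 kWh
box fan: Runtime = 15 h/week × 2 weeks = 30 h
box fan: 0.065 kW × 30 h = 1.95 kWh
pool pump: 0.8 kW × 36 h = 28.8 kWh
Total energy = 108.99 kWh
Cost = 108.99 × £0.20 = £21.80

£21.80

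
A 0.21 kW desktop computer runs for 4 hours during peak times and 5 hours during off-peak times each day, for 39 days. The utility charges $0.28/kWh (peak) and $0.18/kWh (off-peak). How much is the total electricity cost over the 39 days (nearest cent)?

$16.54

Peak energy = 0.21 kW × 4 h × 39 = 32.76 kWh
Off-peak energy = 0.21 kW × 5 h × 39 = 40.95 kWh
Cost = 32.76 × $0.28 + 40.95 × $0.18 = $9.1728 + $7.371 = $16.54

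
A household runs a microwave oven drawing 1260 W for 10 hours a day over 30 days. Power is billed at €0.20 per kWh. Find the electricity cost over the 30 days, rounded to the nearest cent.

€75.60

Runtime = 10 h/day × 30 days = 300 h
Energy = 1.26 kW × 300 h = 378 kWh
Cost = 378 kWh × €0.20/kWh = €75.60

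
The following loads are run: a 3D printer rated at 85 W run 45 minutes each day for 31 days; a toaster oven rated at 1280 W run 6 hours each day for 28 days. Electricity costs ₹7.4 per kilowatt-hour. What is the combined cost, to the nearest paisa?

3D printer: Runtime = 45 min × 31 = 1395 min = 23.25 h
3D printer: 0.085 kW × 23.25 h = 1.97625 kWh
toaster oven: Runtime = 6 h/day × 28 days = 168 h
toaster oven: 1.28 kW × 168 h = 215.04 kWh
Total energy = 217.01625 kWh
Cost = 217.01625 × ₹7.4 = ₹1605.92

₹1605.92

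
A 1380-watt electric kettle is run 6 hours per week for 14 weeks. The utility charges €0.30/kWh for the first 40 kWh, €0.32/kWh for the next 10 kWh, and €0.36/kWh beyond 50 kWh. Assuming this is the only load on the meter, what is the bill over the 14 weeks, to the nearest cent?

Runtime = 6 h/week × 14 weeks = 84 h
Energy = 1.38 kW × 84 h = 115.92 kWh
Tier 1 (0–40 kWh): 40 × €0.30 = €12
Tier 2 (40–50 kWh): 10 × €0.32 = €3.2
Above 50 kWh: 65.92 × €0.36 = €23.7312
Bill = €38.93

€38.93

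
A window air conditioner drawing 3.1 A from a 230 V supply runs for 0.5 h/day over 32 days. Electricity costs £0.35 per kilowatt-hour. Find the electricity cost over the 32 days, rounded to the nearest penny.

£3.99

Power = 3.1 A × 230 V = 713 W = 0.713 kW
Runtime = 0.5 h/day × 32 days = 16 h
Energy = 0.713 kW × 16 h = 11.408 kWh
Cost = 11.408 kWh × £0.35/kWh = £3.99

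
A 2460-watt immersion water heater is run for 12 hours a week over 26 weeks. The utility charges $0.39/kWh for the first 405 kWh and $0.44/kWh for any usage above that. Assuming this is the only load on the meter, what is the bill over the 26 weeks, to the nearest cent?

$317.46

Runtime = 12 h/week × 26 weeks = 312 h
Energy = 2.46 kW × 312 h = 767.52 kWh
Tier 1 (0–405 kWh): 405 × $0.39 = $157.95
Above 405 kWh: 362.52 × $0.44 = $159.5088
Bill = $317.46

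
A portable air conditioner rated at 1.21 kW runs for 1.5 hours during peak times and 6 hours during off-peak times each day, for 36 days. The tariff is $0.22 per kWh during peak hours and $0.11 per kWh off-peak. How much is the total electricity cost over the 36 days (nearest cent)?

$43.12

Peak energy = 1.21 kW × 1.5 h × 36 = 65.34 kWh
Off-peak energy = 1.21 kW × 6 h × 36 = 261.36 kWh
Cost = 65.34 × $0.22 + 261.36 × $0.11 = $14.3748 + $28.7496 = $43.12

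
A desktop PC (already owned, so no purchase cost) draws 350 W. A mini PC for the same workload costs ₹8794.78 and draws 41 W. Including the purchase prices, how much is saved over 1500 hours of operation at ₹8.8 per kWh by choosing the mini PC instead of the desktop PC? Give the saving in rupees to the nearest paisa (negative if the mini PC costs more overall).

desktop PC: ₹0.00 + (350/1000) kW × 1500 h × ₹8.8 = ₹0.00 + ₹4620 = ₹4620
mini PC: ₹8794.78 + (41/1000) kW × 1500 h × ₹8.8 = ₹8794.78 + ₹541.2 = ₹9335.98
Saving = ₹4620 − ₹9335.98 = −₹4715.98

-₹4715.98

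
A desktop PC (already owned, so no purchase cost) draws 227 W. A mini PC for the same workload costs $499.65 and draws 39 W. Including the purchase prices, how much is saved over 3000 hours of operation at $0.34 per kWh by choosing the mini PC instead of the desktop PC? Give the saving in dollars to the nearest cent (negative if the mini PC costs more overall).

desktop PC: $0.00 + (227/1000) kW × 3000 h × $0.34 = $0.00 + $231.54 = $231.54
mini PC: $499.65 + (39/1000) kW × 3000 h × $0.34 = $499.65 + $39.78 = $539.43
Saving = $231.54 − $539.43 = −$307.89

-$307.89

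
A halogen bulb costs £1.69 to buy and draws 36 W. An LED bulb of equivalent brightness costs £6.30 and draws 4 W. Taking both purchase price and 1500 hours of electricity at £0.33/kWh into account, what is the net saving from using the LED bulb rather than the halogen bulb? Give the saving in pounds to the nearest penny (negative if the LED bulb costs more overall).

halogen bulb: £1.69 + (36/1000) kW × 1500 h × £0.33 = £1.69 + £17.82 = £19.51
LED bulb: £6.30 + (4/1000) kW × 1500 h × £0.33 = £6.30 + £1.98 = £8.28
Saving = £19.51 − £8.28 = £11.23

£11.23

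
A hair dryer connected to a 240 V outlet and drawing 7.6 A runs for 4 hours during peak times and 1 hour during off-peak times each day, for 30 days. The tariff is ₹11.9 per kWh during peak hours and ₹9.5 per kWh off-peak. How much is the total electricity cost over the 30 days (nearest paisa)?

₹3124.51

Power = 7.6 A × 240 V = 1824 W = 1.824 kW
Peak energy = 1.824 kW × 4 h × 30 = 218.88 kWh
Off-peak energy = 1.824 kW × 1 h × 30 = 54.72 kWh
Cost = 218.88 × ₹11.9 + 54.72 × ₹9.5 = ₹2604.672 + ₹519.84 = ₹3124.51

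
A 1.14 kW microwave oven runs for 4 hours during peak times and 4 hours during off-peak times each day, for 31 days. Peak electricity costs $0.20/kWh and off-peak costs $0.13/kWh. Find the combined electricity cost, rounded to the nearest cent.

Peak energy = 1.14 kW × 4 h × 31 = 141.36 kWh
Off-peak energy = 1.14 kW × 4 h × 31 = 141.36 kWh
Cost = 141.36 × $0.20 + 141.36 × $0.13 = $28.272 + $18.3768 = $46.65

$46.65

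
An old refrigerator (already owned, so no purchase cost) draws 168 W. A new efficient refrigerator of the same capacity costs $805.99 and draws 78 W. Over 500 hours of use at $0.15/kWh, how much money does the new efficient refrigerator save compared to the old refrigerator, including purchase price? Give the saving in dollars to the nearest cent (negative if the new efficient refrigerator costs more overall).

-$799.24

old refrigerator: $0.00 + (168/1000) kW × 500 h × $0.15 = $0.00 + $12.6 = $12.6
new efficient refrigerator: $805.99 + (78/1000) kW × 500 h × $0.15 = $805.99 + $5.85 = $811.84
Saving = $12.6 − $811.84 = −$799.24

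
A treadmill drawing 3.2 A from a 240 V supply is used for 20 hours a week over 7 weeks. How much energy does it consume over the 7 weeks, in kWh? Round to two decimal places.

Power = 3.2 A × 240 V = 768 W = 0.768 kW
Runtime = 20 h/week × 7 weeks = 140 h
Energy = 0.768 kW × 140 h = 107.52 kWh

107.52 kWh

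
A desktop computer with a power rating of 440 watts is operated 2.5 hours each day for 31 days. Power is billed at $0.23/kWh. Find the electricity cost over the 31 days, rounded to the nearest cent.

Runtime = 2.5 h/day × 31 days = 77.5 h
Energy = 0.44 kW × 77.5 h = 34.1 kWh
Cost = 34.1 kWh × $0.23/kWh = $7.84

$7.84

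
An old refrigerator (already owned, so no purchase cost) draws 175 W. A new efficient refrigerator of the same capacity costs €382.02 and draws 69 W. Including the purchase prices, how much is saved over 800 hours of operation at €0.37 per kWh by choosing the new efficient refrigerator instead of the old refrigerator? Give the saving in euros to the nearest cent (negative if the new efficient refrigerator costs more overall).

-€350.64

old refrigerator: €0.00 + (175/1000) kW × 800 h × €0.37 = €0.00 + €51.8 = €51.8
new efficient refrigerator: €382.02 + (69/1000) kW × 800 h × €0.37 = €382.02 + €20.424 = €402.444
Saving = €51.8 − €402.444 = −€350.644 → -€350.64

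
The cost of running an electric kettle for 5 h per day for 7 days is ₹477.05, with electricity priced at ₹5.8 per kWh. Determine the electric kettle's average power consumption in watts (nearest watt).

2350 W

Energy = ₹477.05 ÷ ₹5.8/kWh = 82.25 kWh
Runtime = 5 h/day × 7 days = 35 h
Power = 82.25 kWh ÷ 35 h = 2.35 kW = 2350 W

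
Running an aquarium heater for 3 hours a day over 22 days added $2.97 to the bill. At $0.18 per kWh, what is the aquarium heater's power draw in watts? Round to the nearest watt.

Energy = $2.97 ÷ $0.18/kWh = 16.5 kWh
Runtime = 3 h/day × 22 days = 66 h
Power = 16.5 kWh ÷ 66 h = 0.25 kW = 250 W

250 W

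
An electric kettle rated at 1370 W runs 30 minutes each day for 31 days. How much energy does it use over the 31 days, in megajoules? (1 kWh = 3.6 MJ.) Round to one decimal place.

Runtime = 30 min × 31 = 930 min = 15.5 h
Energy = 1.37 kW × 15.5 h = 21.235 kWh
= 21.235 × 3.6 MJ = 76.4 MJ

76.4 MJ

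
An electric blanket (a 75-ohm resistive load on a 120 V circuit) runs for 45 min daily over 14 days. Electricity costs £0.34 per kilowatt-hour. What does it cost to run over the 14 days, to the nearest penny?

Power = V²/R = 120²/75 = 192 W = 0.192 kW
Runtime = 45 min × 14 = 630 min = 10.5 h
Energy = 0.192 kW × 10.5 h = 2.016 kWh
Cost = 2.016 kWh × £0.34/kWh = £0.69

£0.69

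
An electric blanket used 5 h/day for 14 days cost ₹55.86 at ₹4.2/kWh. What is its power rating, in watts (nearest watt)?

Energy = ₹55.86 ÷ ₹4.2/kWh = 13.3 kWh
Runtime = 5 h/day × 14 days = 70 h
Power = 13.3 kWh ÷ 70 h = 0.19 kW = 190 W

190 W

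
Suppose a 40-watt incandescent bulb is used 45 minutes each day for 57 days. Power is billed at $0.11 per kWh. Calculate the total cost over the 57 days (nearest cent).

$0.19

Runtime = 45 min × 57 = 2565 min = 42.75 h
Energy = 0.04 kW × 42.75 h = 1.71 kWh
Cost = 1.71 kWh × $0.11/kWh = $0.19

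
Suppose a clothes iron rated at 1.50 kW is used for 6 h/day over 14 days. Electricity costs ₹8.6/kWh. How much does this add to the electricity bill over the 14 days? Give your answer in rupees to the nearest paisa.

₹1083.60

Runtime = 6 h/day × 14 days = 84 h
Energy = 1.5 kW × 84 h = 126 kWh
Cost = 126 kWh × ₹8.6/kWh = ₹1083.60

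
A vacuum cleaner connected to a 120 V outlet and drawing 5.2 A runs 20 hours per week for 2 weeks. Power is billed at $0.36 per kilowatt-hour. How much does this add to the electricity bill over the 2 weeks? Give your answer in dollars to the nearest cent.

$8.99

Power = 5.2 A × 120 V = 624 W = 0.624 kW
Runtime = 20 h/week × 2 weeks = 40 h
Energy = 0.624 kW × 40 h = 24.96 kWh
Cost = 24.96 kWh × $0.36/kWh = $8.99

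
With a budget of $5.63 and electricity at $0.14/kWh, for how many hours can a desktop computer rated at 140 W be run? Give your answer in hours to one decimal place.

Energy available = $5.63 ÷ $0.14/kWh = 40.2143 kWh
Hours = 40.2143 kWh ÷ 0.14 kW = 287.2 h

287.2 h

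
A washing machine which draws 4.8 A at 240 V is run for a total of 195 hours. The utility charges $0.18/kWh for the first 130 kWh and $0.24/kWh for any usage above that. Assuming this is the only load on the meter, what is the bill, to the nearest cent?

$46.11

Power = 4.8 A × 240 V = 1152 W = 1.152 kW
Energy = 1.152 kW × 195 h = 224.64 kWh
Tier 1 (0–130 kWh): 130 × $0.18 = $23.4
Above 130 kWh: 94.64 × $0.24 = $22.7136
Bill = $46.11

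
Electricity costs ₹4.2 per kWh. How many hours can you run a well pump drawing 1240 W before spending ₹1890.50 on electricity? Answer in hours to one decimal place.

363.0 h

Energy available = ₹1890.50 ÷ ₹4.2/kWh = 450.119 kWh
Hours = 450.119 kWh ÷ 1.24 kW = 363.0 h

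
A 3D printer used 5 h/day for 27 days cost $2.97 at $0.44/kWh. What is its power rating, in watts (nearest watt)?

Energy = $2.97 ÷ $0.44/kWh = 6.75 kWh
Runtime = 5 h/day × 27 days = 135 h
Power = 6.75 kWh ÷ 135 h = 0.05 kW = 50 W

50 W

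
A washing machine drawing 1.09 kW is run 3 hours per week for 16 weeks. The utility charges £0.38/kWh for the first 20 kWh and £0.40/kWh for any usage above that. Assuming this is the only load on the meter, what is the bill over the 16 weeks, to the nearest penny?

Runtime = 3 h/week × 16 weeks = 48 h
Energy = 1.09 kW × 48 h = 52.32 kWh
Tier 1 (0–20 kWh): 20 × £0.38 = £7.6
Above 20 kWh: 32.32 × £0.40 = £12.928
Bill = £20.53

£20.53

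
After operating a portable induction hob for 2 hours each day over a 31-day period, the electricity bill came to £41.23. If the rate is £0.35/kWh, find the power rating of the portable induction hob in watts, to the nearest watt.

1900 W

Energy = £41.23 ÷ £0.35/kWh = 117.8 kWh
Runtime = 2 h/day × 31 days = 62 h
Power = 117.8 kWh ÷ 62 h = 1.9 kW = 1900 W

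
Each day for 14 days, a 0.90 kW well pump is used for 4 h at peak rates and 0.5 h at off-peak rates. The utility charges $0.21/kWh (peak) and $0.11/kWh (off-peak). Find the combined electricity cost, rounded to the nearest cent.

$11.28

Peak energy = 0.9 kW × 4 h × 14 = 50.4 kWh
Off-peak energy = 0.9 kW × 0.5 h × 14 = 6.3 kWh
Cost = 50.4 × $0.21 + 6.3 × $0.11 = $10.584 + $0.693 = $11.28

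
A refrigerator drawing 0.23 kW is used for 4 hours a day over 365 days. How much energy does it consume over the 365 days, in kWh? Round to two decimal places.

335.80 kWh

Runtime = 4 h/day × 365 days = 1460 h
Energy = 0.23 kW × 1460 h = 335.8 kWh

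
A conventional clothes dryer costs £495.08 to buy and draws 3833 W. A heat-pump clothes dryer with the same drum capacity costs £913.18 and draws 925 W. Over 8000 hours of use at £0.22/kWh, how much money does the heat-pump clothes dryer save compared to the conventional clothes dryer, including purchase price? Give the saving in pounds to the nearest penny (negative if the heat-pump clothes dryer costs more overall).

£4699.98

conventional clothes dryer: £495.08 + (3833/1000) kW × 8000 h × £0.22 = £495.08 + £6746.08 = £7241.16
heat-pump clothes dryer: £913.18 + (925/1000) kW × 8000 h × £0.22 = £913.18 + £1628 = £2541.18
Saving = £7241.16 − £2541.18 = £4699.98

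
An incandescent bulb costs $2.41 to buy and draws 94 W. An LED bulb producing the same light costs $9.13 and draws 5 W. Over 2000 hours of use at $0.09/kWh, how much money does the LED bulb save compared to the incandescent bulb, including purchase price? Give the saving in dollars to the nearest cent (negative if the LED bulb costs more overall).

$9.30

incandescent bulb: $2.41 + (94/1000) kW × 2000 h × $0.09 = $2.41 + $16.92 = $19.33
LED bulb: $9.13 + (5/1000) kW × 2000 h × $0.09 = $9.13 + $0.9 = $10.03
Saving = $19.33 − $10.03 = $9.3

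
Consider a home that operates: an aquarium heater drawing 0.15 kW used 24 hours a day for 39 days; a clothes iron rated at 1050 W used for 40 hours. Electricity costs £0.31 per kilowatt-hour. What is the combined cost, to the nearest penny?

aquarium heater: Runtime = 24 h × 39 = 936 h
aquarium heater: 0.15 kW × 936 h = 140.4 kWh
clothes iron: 1.05 kW × 40 h = 42 kWh
Total energy = 182.4 kWh
Cost = 182.4 × £0.31 = £56.54

£56.54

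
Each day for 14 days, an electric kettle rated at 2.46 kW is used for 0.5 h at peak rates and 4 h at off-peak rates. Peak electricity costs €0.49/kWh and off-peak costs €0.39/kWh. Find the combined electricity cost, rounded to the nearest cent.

Peak energy = 2.46 kW × 0.5 h × 14 = 17.22 kWh
Off-peak energy = 2.46 kW × 4 h × 14 = 137.76 kWh
Cost = 17.22 × €0.49 + 137.76 × €0.39 = €8.4378 + €53.7264 = €62.16

€62.16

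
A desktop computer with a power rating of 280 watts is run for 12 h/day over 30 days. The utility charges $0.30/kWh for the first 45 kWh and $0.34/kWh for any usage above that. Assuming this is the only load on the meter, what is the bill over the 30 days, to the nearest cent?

$32.47

Runtime = 12 h/day × 30 days = 360 h
Energy = 0.28 kW × 360 h = 100.8 kWh
Tier 1 (0–45 kWh): 45 × $0.30 = $13.5
Above 45 kWh: 55.8 × $0.34 = $18.972
Bill = $32.47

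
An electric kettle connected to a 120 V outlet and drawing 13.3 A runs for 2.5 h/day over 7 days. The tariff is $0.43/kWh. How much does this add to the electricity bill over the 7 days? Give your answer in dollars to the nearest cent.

Power = 13.3 A × 120 V = 1596 W = 1.596 kW
Runtime = 2.5 h/day × 7 days = 17.5 h
Energy = 1.596 kW × 17.5 h = 27.93 kWh
Cost = 27.93 kWh × $0.43/kWh = $12.01

$12.01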